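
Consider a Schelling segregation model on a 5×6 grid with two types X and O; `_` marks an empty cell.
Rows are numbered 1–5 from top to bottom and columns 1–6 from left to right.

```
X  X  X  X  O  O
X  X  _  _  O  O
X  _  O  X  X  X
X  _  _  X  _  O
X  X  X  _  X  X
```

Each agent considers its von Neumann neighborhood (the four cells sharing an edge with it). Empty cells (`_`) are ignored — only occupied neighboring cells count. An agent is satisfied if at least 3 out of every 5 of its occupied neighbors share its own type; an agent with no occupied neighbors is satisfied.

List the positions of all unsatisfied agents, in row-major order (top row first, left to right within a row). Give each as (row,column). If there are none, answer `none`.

(1,1)X 2/2 satisfied
(1,2)X 3/3 satisfied
(1,3)X 2/2 satisfied
(1,4)X 1/2 not
(1,5)O 2/3 satisfied
(1,6)O 2/2 satisfied
(2,1)X 3/3 satisfied
(2,2)X 2/2 satisfied
(2,5)O 2/3 satisfied
(2,6)O 2/3 satisfied
(3,1)X 2/2 satisfied
(3,3)O 0/1 not
(3,4)X 2/3 satisfied
(3,5)X 2/3 satisfied
(3,6)X 1/3 not
(4,1)X 2/2 satisfied
(4,4)X 1/1 satisfied
(4,6)O 0/2 not
(5,1)X 2/2 satisfied
(5,2)X 2/2 satisfied
(5,3)X 1/1 satisfied
(5,5)X 1/1 satisfied
(5,6)X 1/2 not

(1,4), (3,3), (3,6), (4,6), (5,6)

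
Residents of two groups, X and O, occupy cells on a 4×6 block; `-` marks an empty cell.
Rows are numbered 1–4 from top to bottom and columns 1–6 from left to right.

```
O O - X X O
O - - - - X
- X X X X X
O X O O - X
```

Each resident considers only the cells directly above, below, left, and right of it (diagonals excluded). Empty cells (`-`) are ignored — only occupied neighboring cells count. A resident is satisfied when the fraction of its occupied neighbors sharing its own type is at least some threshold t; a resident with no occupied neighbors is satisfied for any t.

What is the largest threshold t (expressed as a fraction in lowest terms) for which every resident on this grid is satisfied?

Row 1: (1,1)O 2/2 · (1,2)O 1/1 · (1,4)X 1/1 · (1,5)X 1/2 · (1,6)O 0/2
Row 2: (2,1)O 1/1 · (2,6)X 1/2
Row 3: (3,2)X 2/2 · (3,3)X 2/3 · (3,4)X 2/3 · (3,5)X 2/2 · (3,6)X 3/3
Row 4: (4,1)O 0/1 · (4,2)X 1/3 · (4,3)O 1/3 · (4,4)O 1/2 · (4,6)X 1/1
The smallest same-type fraction is 0/2 at (1,6), which reduces to 0/1. Any threshold above that leaves this resident unsatisfied.

0/1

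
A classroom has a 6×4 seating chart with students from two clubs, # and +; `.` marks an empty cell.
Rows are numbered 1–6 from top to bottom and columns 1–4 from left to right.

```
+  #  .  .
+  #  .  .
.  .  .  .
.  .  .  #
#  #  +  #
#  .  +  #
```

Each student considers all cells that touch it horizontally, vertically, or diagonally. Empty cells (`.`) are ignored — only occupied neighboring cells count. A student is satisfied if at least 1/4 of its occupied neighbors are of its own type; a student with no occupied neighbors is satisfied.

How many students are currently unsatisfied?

(1,1)+ 1/3 satisfied
(1,2)# 1/3 satisfied
(2,1)+ 1/3 satisfied
(2,2)# 1/3 satisfied
(4,4)# 1/2 satisfied
(5,1)# 2/2 satisfied
(5,2)# 2/4 satisfied
(5,3)+ 1/5 not
(5,4)# 2/4 satisfied
(6,1)# 2/2 satisfied
(6,3)+ 1/4 satisfied
(6,4)# 1/3 satisfied
Unsatisfied: (5,3) — 1 in total.

1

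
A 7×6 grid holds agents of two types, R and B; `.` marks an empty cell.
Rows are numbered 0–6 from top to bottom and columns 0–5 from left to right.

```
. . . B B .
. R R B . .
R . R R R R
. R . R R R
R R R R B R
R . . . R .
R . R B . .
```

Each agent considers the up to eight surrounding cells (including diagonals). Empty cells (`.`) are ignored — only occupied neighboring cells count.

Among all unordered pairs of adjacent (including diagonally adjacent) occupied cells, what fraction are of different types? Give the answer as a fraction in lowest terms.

Scan each occupied cell's neighbors to the right and below (and the two forward diagonals) so each pair is counted once.
From row 0: 1 unlike of 4 pairs (running 1/4).
From row 1: 4 unlike of 9 pairs (running 5/13).
From row 2: 0 unlike of 13 pairs (running 5/26).
From row 3: 3 unlike of 13 pairs (running 8/39).
From row 4: 3 unlike of 10 pairs (running 11/49).
From row 5: 1 unlike of 2 pairs (running 12/51).
From row 6: 1 unlike of 1 pairs (running 13/52).
Total adjacent occupied pairs: 52; unlike-type pairs: 13.
13/52 reduces to 1/4.

1/4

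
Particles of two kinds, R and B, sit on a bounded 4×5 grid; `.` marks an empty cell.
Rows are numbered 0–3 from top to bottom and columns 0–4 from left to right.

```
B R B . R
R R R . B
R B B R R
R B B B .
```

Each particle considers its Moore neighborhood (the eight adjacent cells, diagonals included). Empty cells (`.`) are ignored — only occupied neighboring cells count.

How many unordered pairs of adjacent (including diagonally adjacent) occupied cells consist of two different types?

22

Scan each occupied cell's neighbors to the right and below (and the two forward diagonals) so each pair is counted once.
Row 0: B(0,0)–R(0,1)≠ B(0,0)–R(1,0)≠ B(0,0)–R(1,1)≠ R(0,1)–B(0,2)≠ R(0,1)–R(1,1)= R(0,1)–R(1,2)= R(0,1)–R(1,0)= B(0,2)–R(1,2)≠ B(0,2)–R(1,1)≠ R(0,4)–B(1,4)≠  → 7/10 unlike.
Row 1: R(1,0)–R(1,1)= R(1,0)–R(2,0)= R(1,0)–B(2,1)≠ R(1,1)–R(1,2)= R(1,1)–B(2,1)≠ R(1,1)–B(2,2)≠ R(1,1)–R(2,0)= R(1,2)–B(2,2)≠ R(1,2)–R(2,3)= R(1,2)–B(2,1)≠ B(1,4)–R(2,4)≠ B(1,4)–R(2,3)≠  → 7/12 unlike.
Row 2: R(2,0)–B(2,1)≠ R(2,0)–R(3,0)= R(2,0)–B(3,1)≠ B(2,1)–B(2,2)= B(2,1)–B(3,1)= B(2,1)–B(3,2)= B(2,1)–R(3,0)≠ B(2,2)–R(2,3)≠ B(2,2)–B(3,2)= B(2,2)–B(3,3)= B(2,2)–B(3,1)= R(2,3)–R(2,4)= R(2,3)–B(3,3)≠ R(2,3)–B(3,2)≠ R(2,4)–B(3,3)≠  → 7/15 unlike.
Row 3: R(3,0)–B(3,1)≠ B(3,1)–B(3,2)= B(3,2)–B(3,3)=  → 1/3 unlike.
Total adjacent occupied pairs: 40; unlike-type pairs: 22.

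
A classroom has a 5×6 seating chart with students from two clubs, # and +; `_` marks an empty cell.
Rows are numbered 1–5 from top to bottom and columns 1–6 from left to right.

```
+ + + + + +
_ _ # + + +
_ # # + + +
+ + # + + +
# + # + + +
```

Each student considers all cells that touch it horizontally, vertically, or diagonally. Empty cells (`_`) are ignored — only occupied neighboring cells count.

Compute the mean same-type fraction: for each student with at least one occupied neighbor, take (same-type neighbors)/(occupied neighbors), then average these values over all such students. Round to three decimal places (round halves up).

0.700

Row 1: (1,1)+ 1/1 · (1,2)+ 2/3 · (1,3)+ 3/4 · (1,4)+ 4/5 · (1,5)+ 5/5 · (1,6)+ 3/3
Row 2: (2,3)# 2/7 · (2,4)+ 6/8 · (2,5)+ 8/8 · (2,6)+ 5/5
Row 3: (3,2)# 3/5 · (3,3)# 3/7 · (3,4)+ 5/8 · (3,5)+ 8/8 · (3,6)+ 5/5
Row 4: (4,1)+ 2/4 · (4,2)+ 2/7 · (4,3)# 3/8 · (4,4)+ 5/8 · (4,5)+ 8/8 · (4,6)+ 5/5
Row 5: (5,1)# 0/3 · (5,2)+ 2/5 · (5,3)# 1/5 · (5,4)+ 3/5 · (5,5)+ 5/5 · (5,6)+ 3/3
Sum over 27 students: 1/1 + 2/3 + 3/4 + 4/5 + 5/5 + 3/3 + 2/7 + 6/8 + 8/8 + 5/5 + 3/5 + 3/7 + 5/8 + 8/8 + 5/5 + 2/4 + 2/7 + 3/8 + 5/8 + 8/8 + 5/5 + 0/3 + 2/5 + 1/5 + 3/5 + 5/5 + 3/3 = 2267/120; mean = 2267/120 ÷ 27 = 2267/3240 = 0.699691… → 0.700.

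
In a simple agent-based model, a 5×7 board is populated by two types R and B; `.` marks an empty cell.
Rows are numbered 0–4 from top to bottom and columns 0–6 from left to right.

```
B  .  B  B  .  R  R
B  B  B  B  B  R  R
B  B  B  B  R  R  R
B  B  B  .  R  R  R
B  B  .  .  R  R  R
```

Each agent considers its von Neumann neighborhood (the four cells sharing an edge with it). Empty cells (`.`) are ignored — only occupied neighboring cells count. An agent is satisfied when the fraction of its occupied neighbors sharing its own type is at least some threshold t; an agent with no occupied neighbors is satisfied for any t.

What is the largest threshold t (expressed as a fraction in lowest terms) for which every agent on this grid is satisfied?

1/3

(0,0)B 1/1
(0,2)B 2/2
(0,3)B 2/2
(0,5)R 2/2
(0,6)R 2/2
(1,0)B 3/3
(1,1)B 3/3
(1,2)B 4/4
(1,3)B 4/4
(1,4)B 1/3
(1,5)R 3/4
(1,6)R 3/3
(2,0)B 3/3
(2,1)B 4/4
(2,2)B 4/4
(2,3)B 2/3
(2,4)R 2/4
(2,5)R 4/4
(2,6)R 3/3
(3,0)B 3/3
(3,1)B 4/4
(3,2)B 2/2
(3,4)R 3/3
(3,5)R 4/4
(3,6)R 3/3
(4,0)B 2/2
(4,1)B 2/2
(4,4)R 2/2
(4,5)R 3/3
(4,6)R 2/2
The smallest same-type fraction is 1/3 at (1,4), which reduces to 1/3. Any threshold above that leaves this agent unsatisfied.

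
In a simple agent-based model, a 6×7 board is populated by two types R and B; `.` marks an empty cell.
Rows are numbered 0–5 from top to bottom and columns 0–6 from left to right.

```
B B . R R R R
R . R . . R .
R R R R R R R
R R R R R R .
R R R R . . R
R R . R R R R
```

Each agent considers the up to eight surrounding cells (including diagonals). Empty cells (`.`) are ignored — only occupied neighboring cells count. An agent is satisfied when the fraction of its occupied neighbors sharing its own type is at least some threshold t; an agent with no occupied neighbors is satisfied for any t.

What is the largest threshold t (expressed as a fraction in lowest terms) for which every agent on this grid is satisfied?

Row 0: (0,0)B 1/2 · (0,1)B 1/3 · (0,3)R 2/2 · (0,4)R 3/3 · (0,5)R 3/3 · (0,6)R 2/2
Row 1: (1,0)R 2/4 · (1,2)R 4/5 · (1,5)R 6/6
Row 2: (2,0)R 4/4 · (2,1)R 7/7 · (2,2)R 6/6 · (2,3)R 6/6 · (2,4)R 6/6 · (2,5)R 5/5 · (2,6)R 3/3
Row 3: (3,0)R 5/5 · (3,1)R 8/8 · (3,2)R 8/8 · (3,3)R 7/7 · (3,4)R 6/6 · (3,5)R 5/5
Row 4: (4,0)R 5/5 · (4,1)R 7/7 · (4,2)R 7/7 · (4,3)R 6/6 · (4,6)R 3/3
Row 5: (5,0)R 3/3 · (5,1)R 4/4 · (5,3)R 3/3 · (5,4)R 3/3 · (5,5)R 3/3 · (5,6)R 2/2
The smallest same-type fraction is 1/3 at (0,1), which reduces to 1/3. Any threshold above that leaves this agent unsatisfied.

1/3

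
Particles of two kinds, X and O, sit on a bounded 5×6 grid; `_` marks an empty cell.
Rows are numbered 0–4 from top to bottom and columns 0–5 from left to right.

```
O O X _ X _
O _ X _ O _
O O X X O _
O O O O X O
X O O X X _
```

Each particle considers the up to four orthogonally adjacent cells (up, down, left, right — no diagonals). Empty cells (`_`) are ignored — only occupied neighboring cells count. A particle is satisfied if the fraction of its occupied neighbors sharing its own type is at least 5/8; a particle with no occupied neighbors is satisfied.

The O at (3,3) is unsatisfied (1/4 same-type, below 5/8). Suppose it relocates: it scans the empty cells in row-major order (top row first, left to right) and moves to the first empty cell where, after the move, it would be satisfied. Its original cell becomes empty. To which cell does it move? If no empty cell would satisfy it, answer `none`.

(1,1)

Vacating (3,3). Empty cells in order:
  (0,3): 0/2 same-type → still unsatisfied.
  (0,5): 0/1 same-type → still unsatisfied.
  (1,1): 3/4 same-type → satisfied — stop here.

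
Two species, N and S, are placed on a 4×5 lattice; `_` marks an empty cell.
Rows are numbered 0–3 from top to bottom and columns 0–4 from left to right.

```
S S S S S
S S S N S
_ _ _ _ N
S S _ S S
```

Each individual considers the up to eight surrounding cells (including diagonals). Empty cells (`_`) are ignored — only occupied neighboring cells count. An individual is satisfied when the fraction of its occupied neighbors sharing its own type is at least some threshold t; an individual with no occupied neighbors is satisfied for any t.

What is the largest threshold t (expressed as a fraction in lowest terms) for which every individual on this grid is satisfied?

1/6

Row 0: (0,0)S 3/3 · (0,1)S 5/5 · (0,2)S 4/5 · (0,3)S 4/5 · (0,4)S 2/3
Row 1: (1,0)S 3/3 · (1,1)S 5/5 · (1,2)S 4/5 · (1,3)N 1/6 · (1,4)S 2/4
Row 2: (2,4)N 1/4
Row 3: (3,0)S 1/1 · (3,1)S 1/1 · (3,3)S 1/2 · (3,4)S 1/2
The smallest same-type fraction is 1/6 at (1,3), which reduces to 1/6. Any threshold above that leaves this individual unsatisfied.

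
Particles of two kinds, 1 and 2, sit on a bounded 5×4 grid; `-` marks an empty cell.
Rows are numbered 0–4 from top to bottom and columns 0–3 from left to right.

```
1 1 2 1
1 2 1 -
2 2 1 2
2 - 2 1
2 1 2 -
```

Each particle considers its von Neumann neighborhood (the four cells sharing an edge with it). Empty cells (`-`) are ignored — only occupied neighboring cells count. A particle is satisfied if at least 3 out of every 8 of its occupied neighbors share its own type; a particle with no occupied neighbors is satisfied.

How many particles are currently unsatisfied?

Row 0: (0,0)1 2/2 ✓ · (0,1)1 1/3 ✗ · (0,2)2 0/3 ✗ · (0,3)1 0/1 ✗
Row 1: (1,0)1 1/3 ✗ · (1,1)2 1/4 ✗ · (1,2)1 1/3 ✗
Row 2: (2,0)2 2/3 ✓ · (2,1)2 2/3 ✓ · (2,2)1 1/4 ✗ · (2,3)2 0/2 ✗
Row 3: (3,0)2 2/2 ✓ · (3,2)2 1/3 ✗ · (3,3)1 0/2 ✗
Row 4: (4,0)2 1/2 ✓ · (4,1)1 0/2 ✗ · (4,2)2 1/2 ✓
Unsatisfied: (0,1), (0,2), (0,3), (1,0), (1,1), (1,2), (2,2), (2,3), (3,2), (3,3), (4,1) — 11 in total.

11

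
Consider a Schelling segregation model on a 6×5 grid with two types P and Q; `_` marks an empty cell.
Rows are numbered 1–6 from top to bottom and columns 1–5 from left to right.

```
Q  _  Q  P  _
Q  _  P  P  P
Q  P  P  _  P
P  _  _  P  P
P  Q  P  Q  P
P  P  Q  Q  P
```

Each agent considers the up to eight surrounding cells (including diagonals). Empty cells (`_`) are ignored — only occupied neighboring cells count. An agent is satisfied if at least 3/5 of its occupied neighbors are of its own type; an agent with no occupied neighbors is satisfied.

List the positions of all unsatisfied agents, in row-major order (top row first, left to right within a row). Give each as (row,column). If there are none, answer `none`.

(1,1)Q 1/1 ✓
(1,3)Q 0/3 ✗
(1,4)P 3/4 ✓
(2,1)Q 2/3 ✓
(2,3)P 4/5 ✓
(2,4)P 5/6 ✓
(2,5)P 3/3 ✓
(3,1)Q 1/3 ✗
(3,2)P 3/5 ✓
(3,3)P 4/4 ✓
(3,5)P 4/4 ✓
(4,1)P 2/4 ✗
(4,4)P 5/6 ✓
(4,5)P 3/4 ✓
(5,1)P 3/4 ✓
(5,2)Q 1/6 ✗
(5,3)P 2/6 ✗
(5,4)Q 2/7 ✗
(5,5)P 3/5 ✓
(6,1)P 2/3 ✓
(6,2)P 3/5 ✓
(6,3)Q 3/5 ✓
(6,4)Q 2/5 ✗
(6,5)P 1/3 ✗

(1,3), (3,1), (4,1), (5,2), (5,3), (5,4), (6,4), (6,5)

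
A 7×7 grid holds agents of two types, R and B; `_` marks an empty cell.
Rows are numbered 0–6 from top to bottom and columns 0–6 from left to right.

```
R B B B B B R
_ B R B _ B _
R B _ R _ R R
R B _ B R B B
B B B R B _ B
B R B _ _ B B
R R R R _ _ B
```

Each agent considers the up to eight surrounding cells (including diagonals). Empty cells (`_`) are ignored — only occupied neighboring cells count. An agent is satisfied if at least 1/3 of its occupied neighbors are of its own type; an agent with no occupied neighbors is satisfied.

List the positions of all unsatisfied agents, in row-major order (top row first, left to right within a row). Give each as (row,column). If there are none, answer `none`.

(0,0), (0,6), (1,2), (2,0), (2,6), (3,0), (4,3), (5,2)

Row 0: (0,0)R 0/2 unhappy · (0,1)B 2/4 ok · (0,2)B 4/5 ok · (0,3)B 3/4 ok · (0,4)B 4/4 ok · (0,5)B 2/3 ok · (0,6)R 0/2 unhappy
Row 1: (1,1)B 3/6 ok · (1,2)R 1/7 unhappy · (1,3)B 3/5 ok · (1,5)B 2/5 ok
Row 2: (2,0)R 1/4 unhappy · (2,1)B 2/5 ok · (2,3)R 2/4 ok · (2,5)R 2/5 ok · (2,6)R 1/4 unhappy
Row 3: (3,0)R 1/5 unhappy · (3,1)B 4/6 ok · (3,3)B 2/5 ok · (3,4)R 3/6 ok · (3,5)B 3/6 ok · (3,6)B 2/4 ok
Row 4: (4,0)B 3/5 ok · (4,1)B 5/7 ok · (4,2)B 4/6 ok · (4,3)R 1/5 unhappy · (4,4)B 3/5 ok · (4,6)B 4/4 ok
Row 5: (5,0)B 2/5 ok · (5,1)R 3/8 ok · (5,2)B 2/7 unhappy · (5,5)B 4/4 ok · (5,6)B 3/3 ok
Row 6: (6,0)R 2/3 ok · (6,1)R 3/5 ok · (6,2)R 3/4 ok · (6,3)R 1/2 ok · (6,6)B 2/2 ok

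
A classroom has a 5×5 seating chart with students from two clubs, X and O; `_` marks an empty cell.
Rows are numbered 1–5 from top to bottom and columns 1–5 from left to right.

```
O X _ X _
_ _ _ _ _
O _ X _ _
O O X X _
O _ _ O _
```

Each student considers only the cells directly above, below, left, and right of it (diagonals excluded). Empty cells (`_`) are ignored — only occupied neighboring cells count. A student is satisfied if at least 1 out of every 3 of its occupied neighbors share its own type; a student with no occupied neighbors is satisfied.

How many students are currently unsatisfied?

Row 1: (1,1)O 0/1 ✗ · (1,2)X 0/1 ✗ · (1,4)X 0/0 ✓
Row 3: (3,1)O 1/1 ✓ · (3,3)X 1/1 ✓
Row 4: (4,1)O 3/3 ✓ · (4,2)O 1/2 ✓ · (4,3)X 2/3 ✓ · (4,4)X 1/2 ✓
Row 5: (5,1)O 1/1 ✓ · (5,4)O 0/1 ✗
Unsatisfied: (1,1), (1,2), (5,4) — 3 in total.

3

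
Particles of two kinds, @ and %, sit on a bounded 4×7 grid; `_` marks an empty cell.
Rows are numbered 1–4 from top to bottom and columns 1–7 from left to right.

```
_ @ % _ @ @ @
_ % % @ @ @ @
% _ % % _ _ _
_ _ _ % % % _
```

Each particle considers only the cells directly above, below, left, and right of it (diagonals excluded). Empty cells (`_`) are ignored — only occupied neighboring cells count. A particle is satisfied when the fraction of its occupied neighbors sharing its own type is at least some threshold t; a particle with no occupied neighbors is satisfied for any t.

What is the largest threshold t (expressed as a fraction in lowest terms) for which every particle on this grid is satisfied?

Row 1: (1,2)@ 0/2 · (1,3)% 1/2 · (1,5)@ 2/2 · (1,6)@ 3/3 · (1,7)@ 2/2
Row 2: (2,2)% 1/2 · (2,3)% 3/4 · (2,4)@ 1/3 · (2,5)@ 3/3 · (2,6)@ 3/3 · (2,7)@ 2/2
Row 3: (3,1)% — no occupied neighbors · (3,3)% 2/2 · (3,4)% 2/3
Row 4: (4,4)% 2/2 · (4,5)% 2/2 · (4,6)% 1/1
The smallest same-type fraction is 0/2 at (1,2), which reduces to 0/1. Any threshold above that leaves this particle unsatisfied.

0/1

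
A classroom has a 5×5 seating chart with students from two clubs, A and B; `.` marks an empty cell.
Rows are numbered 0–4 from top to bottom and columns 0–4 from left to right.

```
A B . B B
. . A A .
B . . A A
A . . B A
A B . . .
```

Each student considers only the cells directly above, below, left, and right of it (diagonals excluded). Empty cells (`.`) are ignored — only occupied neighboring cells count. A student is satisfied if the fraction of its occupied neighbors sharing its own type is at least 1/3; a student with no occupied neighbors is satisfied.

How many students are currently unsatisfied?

5

(0,0)A 0/1 ✗
(0,1)B 0/1 ✗
(0,3)B 1/2 ✓
(0,4)B 1/1 ✓
(1,2)A 1/1 ✓
(1,3)A 2/3 ✓
(2,0)B 0/1 ✗
(2,3)A 2/3 ✓
(2,4)A 2/2 ✓
(3,0)A 1/2 ✓
(3,3)B 0/2 ✗
(3,4)A 1/2 ✓
(4,0)A 1/2 ✓
(4,1)B 0/1 ✗
Unsatisfied: (0,0), (0,1), (2,0), (3,3), (4,1) — 5 in total.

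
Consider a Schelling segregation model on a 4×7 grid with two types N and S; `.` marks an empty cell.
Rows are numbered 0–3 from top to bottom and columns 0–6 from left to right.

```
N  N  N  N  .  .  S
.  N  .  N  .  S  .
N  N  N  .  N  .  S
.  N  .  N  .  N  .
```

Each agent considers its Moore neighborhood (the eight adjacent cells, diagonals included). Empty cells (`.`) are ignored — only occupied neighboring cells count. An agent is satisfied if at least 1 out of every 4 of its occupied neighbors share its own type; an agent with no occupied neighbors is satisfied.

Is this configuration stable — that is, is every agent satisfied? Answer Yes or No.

Yes

(0,0)N 2/2 ok
(0,1)N 3/3 ok
(0,2)N 4/4 ok
(0,3)N 2/2 ok
(0,6)S 1/1 ok
(1,1)N 6/6 ok
(1,3)N 4/4 ok
(1,5)S 2/3 ok
(2,0)N 3/3 ok
(2,1)N 4/4 ok
(2,2)N 5/5 ok
(2,4)N 3/4 ok
(2,6)S 1/2 ok
(3,1)N 3/3 ok
(3,3)N 2/2 ok
(3,5)N 1/2 ok
All meet the threshold, so the configuration is stable.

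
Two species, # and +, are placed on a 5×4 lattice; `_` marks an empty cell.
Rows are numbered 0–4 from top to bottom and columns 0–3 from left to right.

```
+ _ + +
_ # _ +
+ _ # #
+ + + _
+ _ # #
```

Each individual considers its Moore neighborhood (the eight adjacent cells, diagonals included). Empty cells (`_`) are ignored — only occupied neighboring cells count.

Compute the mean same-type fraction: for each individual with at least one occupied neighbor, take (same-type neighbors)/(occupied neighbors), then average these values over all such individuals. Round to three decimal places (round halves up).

0.537

Row 0: (0,0)+ 0/1 · (0,2)+ 2/3 · (0,3)+ 2/2
Row 1: (1,1)# 1/4 · (1,3)+ 2/4
Row 2: (2,0)+ 2/3 · (2,2)# 2/5 · (2,3)# 1/3
Row 3: (3,0)+ 3/3 · (3,1)+ 4/6 · (3,2)+ 1/5
Row 4: (4,0)+ 2/2 · (4,2)# 1/3 · (4,3)# 1/2
Sum over 14 individuals: 0/1 + 2/3 + 2/2 + 1/4 + 2/4 + 2/3 + 2/5 + 1/3 + 3/3 + 4/6 + 1/5 + 2/2 + 1/3 + 1/2 = 451/60; mean = 451/60 ÷ 14 = 451/840 = 0.536904… → 0.537.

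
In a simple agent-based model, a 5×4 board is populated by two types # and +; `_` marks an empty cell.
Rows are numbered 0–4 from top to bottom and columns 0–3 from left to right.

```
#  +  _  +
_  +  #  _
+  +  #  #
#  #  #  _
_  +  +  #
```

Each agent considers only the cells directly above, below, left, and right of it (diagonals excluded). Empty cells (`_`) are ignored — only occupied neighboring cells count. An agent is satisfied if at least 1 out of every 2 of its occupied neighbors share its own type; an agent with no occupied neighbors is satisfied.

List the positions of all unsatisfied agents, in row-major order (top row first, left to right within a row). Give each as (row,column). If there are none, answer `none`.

(0,0), (4,2), (4,3)

Row 0: (0,0)# 0/1 not · (0,1)+ 1/2 satisfied · (0,3)+ 0/0 satisfied
Row 1: (1,1)+ 2/3 satisfied · (1,2)# 1/2 satisfied
Row 2: (2,0)+ 1/2 satisfied · (2,1)+ 2/4 satisfied · (2,2)# 3/4 satisfied · (2,3)# 1/1 satisfied
Row 3: (3,0)# 1/2 satisfied · (3,1)# 2/4 satisfied · (3,2)# 2/3 satisfied
Row 4: (4,1)+ 1/2 satisfied · (4,2)+ 1/3 not · (4,3)# 0/1 not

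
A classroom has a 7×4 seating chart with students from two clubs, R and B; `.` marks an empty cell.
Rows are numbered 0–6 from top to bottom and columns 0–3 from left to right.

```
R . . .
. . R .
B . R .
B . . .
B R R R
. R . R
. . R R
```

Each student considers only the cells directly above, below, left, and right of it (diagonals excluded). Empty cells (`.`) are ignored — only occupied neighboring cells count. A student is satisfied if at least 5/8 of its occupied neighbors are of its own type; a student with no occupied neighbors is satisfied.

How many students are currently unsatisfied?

Row 0: (0,0)R 0/0 ✓
Row 1: (1,2)R 1/1 ✓
Row 2: (2,0)B 1/1 ✓ · (2,2)R 1/1 ✓
Row 3: (3,0)B 2/2 ✓
Row 4: (4,0)B 1/2 ✗ · (4,1)R 2/3 ✓ · (4,2)R 2/2 ✓ · (4,3)R 2/2 ✓
Row 5: (5,1)R 1/1 ✓ · (5,3)R 2/2 ✓
Row 6: (6,2)R 1/1 ✓ · (6,3)R 2/2 ✓
Unsatisfied: (4,0) — 1 in total.

1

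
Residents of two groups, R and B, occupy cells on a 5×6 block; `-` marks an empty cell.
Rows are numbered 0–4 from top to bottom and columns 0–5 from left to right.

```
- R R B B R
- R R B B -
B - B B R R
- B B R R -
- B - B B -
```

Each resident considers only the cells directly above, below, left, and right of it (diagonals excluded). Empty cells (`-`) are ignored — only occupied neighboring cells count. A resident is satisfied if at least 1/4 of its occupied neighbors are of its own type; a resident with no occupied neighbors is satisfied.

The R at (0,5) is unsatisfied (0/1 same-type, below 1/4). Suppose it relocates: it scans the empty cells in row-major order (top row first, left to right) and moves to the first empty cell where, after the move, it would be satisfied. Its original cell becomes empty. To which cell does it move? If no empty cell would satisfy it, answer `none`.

Vacating (0,5). Empty cells in order:
  (0,0): 1/1 same-type → satisfied — stop here.

(0,0)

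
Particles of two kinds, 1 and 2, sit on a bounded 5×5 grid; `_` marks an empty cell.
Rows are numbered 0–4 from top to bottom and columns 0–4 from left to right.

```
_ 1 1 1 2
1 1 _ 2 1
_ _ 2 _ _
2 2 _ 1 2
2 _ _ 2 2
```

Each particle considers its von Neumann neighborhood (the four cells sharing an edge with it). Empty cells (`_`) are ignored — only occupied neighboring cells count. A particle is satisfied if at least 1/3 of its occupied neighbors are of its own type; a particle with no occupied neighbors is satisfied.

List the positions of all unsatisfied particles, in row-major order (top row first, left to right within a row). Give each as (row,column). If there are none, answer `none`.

(0,4), (1,3), (1,4), (3,3)

Row 0: (0,1)1 2/2 ✓ · (0,2)1 2/2 ✓ · (0,3)1 1/3 ✓ · (0,4)2 0/2 ✗
Row 1: (1,0)1 1/1 ✓ · (1,1)1 2/2 ✓ · (1,3)2 0/2 ✗ · (1,4)1 0/2 ✗
Row 2: (2,2)2 0/0 ✓
Row 3: (3,0)2 2/2 ✓ · (3,1)2 1/1 ✓ · (3,3)1 0/2 ✗ · (3,4)2 1/2 ✓
Row 4: (4,0)2 1/1 ✓ · (4,3)2 1/2 ✓ · (4,4)2 2/2 ✓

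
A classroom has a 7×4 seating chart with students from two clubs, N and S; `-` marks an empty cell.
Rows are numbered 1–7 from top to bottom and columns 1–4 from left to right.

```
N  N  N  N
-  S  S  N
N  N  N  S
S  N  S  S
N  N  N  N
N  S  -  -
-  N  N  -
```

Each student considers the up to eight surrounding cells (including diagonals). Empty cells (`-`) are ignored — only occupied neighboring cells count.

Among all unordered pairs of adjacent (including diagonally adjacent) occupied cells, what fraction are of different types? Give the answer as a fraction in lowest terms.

17/30

Scan each occupied cell's neighbors to the right and below (and the two forward diagonals) so each pair is counted once.
Row 1: N(1,1)–N(1,2)= N(1,1)–S(2,2)≠ N(1,2)–N(1,3)= N(1,2)–S(2,2)≠ N(1,2)–S(2,3)≠ N(1,3)–N(1,4)= N(1,3)–S(2,3)≠ N(1,3)–N(2,4)= N(1,3)–S(2,2)≠ N(1,4)–N(2,4)= N(1,4)–S(2,3)≠  → 6/11 unlike.
Row 2: S(2,2)–S(2,3)= S(2,2)–N(3,2)≠ S(2,2)–N(3,3)≠ S(2,2)–N(3,1)≠ S(2,3)–N(2,4)≠ S(2,3)–N(3,3)≠ S(2,3)–S(3,4)= S(2,3)–N(3,2)≠ N(2,4)–S(3,4)≠ N(2,4)–N(3,3)=  → 7/10 unlike.
Row 3: N(3,1)–N(3,2)= N(3,1)–S(4,1)≠ N(3,1)–N(4,2)= N(3,2)–N(3,3)= N(3,2)–N(4,2)= N(3,2)–S(4,3)≠ N(3,2)–S(4,1)≠ N(3,3)–S(3,4)≠ N(3,3)–S(4,3)≠ N(3,3)–S(4,4)≠ N(3,3)–N(4,2)= S(3,4)–S(4,4)= S(3,4)–S(4,3)=  → 6/13 unlike.
Row 4: S(4,1)–N(4,2)≠ S(4,1)–N(5,1)≠ S(4,1)–N(5,2)≠ N(4,2)–S(4,3)≠ N(4,2)–N(5,2)= N(4,2)–N(5,3)= N(4,2)–N(5,1)= S(4,3)–S(4,4)= S(4,3)–N(5,3)≠ S(4,3)–N(5,4)≠ S(4,3)–N(5,2)≠ S(4,4)–N(5,4)≠ S(4,4)–N(5,3)≠  → 9/13 unlike.
Row 5: N(5,1)–N(5,2)= N(5,1)–N(6,1)= N(5,1)–S(6,2)≠ N(5,2)–N(5,3)= N(5,2)–S(6,2)≠ N(5,2)–N(6,1)= N(5,3)–N(5,4)= N(5,3)–S(6,2)≠  → 3/8 unlike.
Row 6: N(6,1)–S(6,2)≠ N(6,1)–N(7,2)= S(6,2)–N(7,2)≠ S(6,2)–N(7,3)≠  → 3/4 unlike.
Row 7: N(7,2)–N(7,3)=  → 0/1 unlike.
Total adjacent occupied pairs: 60; unlike-type pairs: 34.
34/60 reduces to 17/30.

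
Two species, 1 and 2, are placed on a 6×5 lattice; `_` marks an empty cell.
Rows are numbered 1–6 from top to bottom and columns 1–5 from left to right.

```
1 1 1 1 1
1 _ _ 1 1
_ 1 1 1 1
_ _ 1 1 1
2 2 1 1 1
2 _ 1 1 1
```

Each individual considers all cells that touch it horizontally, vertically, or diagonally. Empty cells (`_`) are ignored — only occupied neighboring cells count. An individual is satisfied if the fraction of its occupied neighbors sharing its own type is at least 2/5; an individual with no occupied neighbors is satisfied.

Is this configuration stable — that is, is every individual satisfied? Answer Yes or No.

Yes

Row 1: (1,1)1 2/2 satisfied · (1,2)1 3/3 satisfied · (1,3)1 3/3 satisfied · (1,4)1 4/4 satisfied · (1,5)1 3/3 satisfied
Row 2: (2,1)1 3/3 satisfied · (2,4)1 7/7 satisfied · (2,5)1 5/5 satisfied
Row 3: (3,2)1 3/3 satisfied · (3,3)1 5/5 satisfied · (3,4)1 7/7 satisfied · (3,5)1 5/5 satisfied
Row 4: (4,3)1 6/7 satisfied · (4,4)1 8/8 satisfied · (4,5)1 5/5 satisfied
Row 5: (5,1)2 2/2 satisfied · (5,2)2 2/5 satisfied · (5,3)1 5/6 satisfied · (5,4)1 8/8 satisfied · (5,5)1 5/5 satisfied
Row 6: (6,1)2 2/2 satisfied · (6,3)1 3/4 satisfied · (6,4)1 5/5 satisfied · (6,5)1 3/3 satisfied
All meet the threshold, so the configuration is stable.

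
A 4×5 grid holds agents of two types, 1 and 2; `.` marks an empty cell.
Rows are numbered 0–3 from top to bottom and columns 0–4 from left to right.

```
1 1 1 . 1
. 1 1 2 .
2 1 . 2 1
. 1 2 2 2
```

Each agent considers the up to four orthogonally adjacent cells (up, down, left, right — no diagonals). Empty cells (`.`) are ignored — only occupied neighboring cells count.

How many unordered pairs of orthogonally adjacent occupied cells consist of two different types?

Scan each occupied cell's neighbors to the right and below so each pair is counted once.
Row 0: 1(0,0)–1(0,1)= 1(0,1)–1(0,2)= 1(0,1)–1(1,1)= 1(0,2)–1(1,2)=  → 0/4 unlike.
Row 1: 1(1,1)–1(1,2)= 1(1,1)–1(2,1)= 1(1,2)–2(1,3)≠ 2(1,3)–2(2,3)=  → 1/4 unlike.
Row 2: 2(2,0)–1(2,1)≠ 1(2,1)–1(3,1)= 2(2,3)–1(2,4)≠ 2(2,3)–2(3,3)= 1(2,4)–2(3,4)≠  → 3/5 unlike.
Row 3: 1(3,1)–2(3,2)≠ 2(3,2)–2(3,3)= 2(3,3)–2(3,4)=  → 1/3 unlike.
Total adjacent occupied pairs: 16; unlike-type pairs: 5.

5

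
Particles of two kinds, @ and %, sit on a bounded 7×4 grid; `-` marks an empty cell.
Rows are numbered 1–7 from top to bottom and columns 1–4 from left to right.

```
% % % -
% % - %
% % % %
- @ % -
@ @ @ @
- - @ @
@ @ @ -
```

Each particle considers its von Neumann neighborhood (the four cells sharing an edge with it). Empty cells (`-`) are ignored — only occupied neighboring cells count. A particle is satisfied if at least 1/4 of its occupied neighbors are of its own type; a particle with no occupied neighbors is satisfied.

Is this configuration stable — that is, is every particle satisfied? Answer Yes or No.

Row 1: (1,1)% 2/2 ✓ · (1,2)% 3/3 ✓ · (1,3)% 1/1 ✓
Row 2: (2,1)% 3/3 ✓ · (2,2)% 3/3 ✓ · (2,4)% 1/1 ✓
Row 3: (3,1)% 2/2 ✓ · (3,2)% 3/4 ✓ · (3,3)% 3/3 ✓ · (3,4)% 2/2 ✓
Row 4: (4,2)@ 1/3 ✓ · (4,3)% 1/3 ✓
Row 5: (5,1)@ 1/1 ✓ · (5,2)@ 3/3 ✓ · (5,3)@ 3/4 ✓ · (5,4)@ 2/2 ✓
Row 6: (6,3)@ 3/3 ✓ · (6,4)@ 2/2 ✓
Row 7: (7,1)@ 1/1 ✓ · (7,2)@ 2/2 ✓ · (7,3)@ 2/2 ✓
All meet the threshold, so the configuration is stable.

Yes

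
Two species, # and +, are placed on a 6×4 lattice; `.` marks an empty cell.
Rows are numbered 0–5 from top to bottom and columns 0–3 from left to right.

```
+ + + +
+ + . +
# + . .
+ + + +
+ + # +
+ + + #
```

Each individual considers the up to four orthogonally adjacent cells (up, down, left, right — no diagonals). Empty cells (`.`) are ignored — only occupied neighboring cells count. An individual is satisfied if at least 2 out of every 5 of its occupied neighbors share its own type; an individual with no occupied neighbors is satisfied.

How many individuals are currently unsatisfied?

5

(0,0)+ 2/2 ok
(0,1)+ 3/3 ok
(0,2)+ 2/2 ok
(0,3)+ 2/2 ok
(1,0)+ 2/3 ok
(1,1)+ 3/3 ok
(1,3)+ 1/1 ok
(2,0)# 0/3 unhappy
(2,1)+ 2/3 ok
(3,0)+ 2/3 ok
(3,1)+ 4/4 ok
(3,2)+ 2/3 ok
(3,3)+ 2/2 ok
(4,0)+ 3/3 ok
(4,1)+ 3/4 ok
(4,2)# 0/4 unhappy
(4,3)+ 1/3 unhappy
(5,0)+ 2/2 ok
(5,1)+ 3/3 ok
(5,2)+ 1/3 unhappy
(5,3)# 0/2 unhappy
Unsatisfied: (2,0), (4,2), (4,3), (5,2), (5,3) — 5 in total.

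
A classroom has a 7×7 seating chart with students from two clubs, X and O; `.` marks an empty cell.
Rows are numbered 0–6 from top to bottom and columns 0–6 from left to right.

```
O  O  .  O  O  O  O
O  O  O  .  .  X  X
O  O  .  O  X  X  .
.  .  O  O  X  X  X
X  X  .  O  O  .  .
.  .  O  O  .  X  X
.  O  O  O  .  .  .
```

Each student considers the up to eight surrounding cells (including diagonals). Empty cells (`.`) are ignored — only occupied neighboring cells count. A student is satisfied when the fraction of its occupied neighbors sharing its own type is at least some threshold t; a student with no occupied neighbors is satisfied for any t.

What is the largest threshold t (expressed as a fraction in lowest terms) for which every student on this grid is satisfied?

1/3

(0,0)O 3/3
(0,1)O 4/4
(0,3)O 2/2
(0,4)O 2/3
(0,5)O 2/4
(0,6)O 1/3
(1,0)O 5/5
(1,1)O 6/6
(1,2)O 5/5
(1,5)X 3/6
(1,6)X 2/4
(2,0)O 3/3
(2,1)O 5/5
(2,3)O 3/5
(2,4)X 4/6
(2,5)X 6/6
(3,2)O 4/5
(3,3)O 4/6
(3,4)X 3/7
(3,5)X 4/5
(3,6)X 2/2
(4,0)X 1/1
(4,1)X 1/3
(4,3)O 5/6
(4,4)O 3/6
(5,2)O 5/6
(5,3)O 5/5
(5,5)X 1/2
(5,6)X 1/1
(6,1)O 2/2
(6,2)O 4/4
(6,3)O 3/3
The smallest same-type fraction is 1/3 at (0,6), which reduces to 1/3. Any threshold above that leaves this student unsatisfied.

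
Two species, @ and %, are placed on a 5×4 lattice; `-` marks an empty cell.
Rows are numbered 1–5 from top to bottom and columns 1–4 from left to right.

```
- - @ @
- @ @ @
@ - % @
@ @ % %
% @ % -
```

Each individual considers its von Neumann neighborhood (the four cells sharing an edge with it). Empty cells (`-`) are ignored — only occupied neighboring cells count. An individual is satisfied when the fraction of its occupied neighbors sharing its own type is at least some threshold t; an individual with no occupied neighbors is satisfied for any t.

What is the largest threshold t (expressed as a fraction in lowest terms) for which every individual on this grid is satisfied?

(1,3)@ 2/2
(1,4)@ 2/2
(2,2)@ 1/1
(2,3)@ 3/4
(2,4)@ 3/3
(3,1)@ 1/1
(3,3)% 1/3
(3,4)@ 1/3
(4,1)@ 2/3
(4,2)@ 2/3
(4,3)% 3/4
(4,4)% 1/2
(5,1)% 0/2
(5,2)@ 1/3
(5,3)% 1/2
The smallest same-type fraction is 0/2 at (5,1), which reduces to 0/1. Any threshold above that leaves this individual unsatisfied.

0/1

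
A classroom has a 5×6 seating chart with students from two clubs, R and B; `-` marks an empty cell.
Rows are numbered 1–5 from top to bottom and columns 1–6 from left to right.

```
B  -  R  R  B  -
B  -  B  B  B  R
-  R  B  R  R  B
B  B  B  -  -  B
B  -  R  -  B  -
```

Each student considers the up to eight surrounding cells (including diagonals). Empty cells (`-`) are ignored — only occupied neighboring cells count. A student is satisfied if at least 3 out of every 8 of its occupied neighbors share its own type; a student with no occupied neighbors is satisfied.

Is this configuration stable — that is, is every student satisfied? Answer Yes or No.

No

(1,1)B 1/1 satisfied
(1,3)R 1/3 not
(1,4)R 1/5 not
(1,5)B 2/4 satisfied
(2,1)B 1/2 satisfied
(2,3)B 2/6 not
(2,4)B 4/8 satisfied
(2,5)B 3/7 satisfied
(2,6)R 1/4 not
(3,2)R 0/6 not
(3,3)B 4/6 satisfied
(3,4)R 1/6 not
(3,5)R 2/6 not
(3,6)B 2/4 satisfied
(4,1)B 2/3 satisfied
(4,2)B 4/6 satisfied
(4,3)B 2/5 satisfied
(4,6)B 2/3 satisfied
(5,1)B 2/2 satisfied
(5,3)R 0/2 not
(5,5)B 1/1 satisfied
For instance (1,3) has only 1/3 same-type neighbors, below 3/8.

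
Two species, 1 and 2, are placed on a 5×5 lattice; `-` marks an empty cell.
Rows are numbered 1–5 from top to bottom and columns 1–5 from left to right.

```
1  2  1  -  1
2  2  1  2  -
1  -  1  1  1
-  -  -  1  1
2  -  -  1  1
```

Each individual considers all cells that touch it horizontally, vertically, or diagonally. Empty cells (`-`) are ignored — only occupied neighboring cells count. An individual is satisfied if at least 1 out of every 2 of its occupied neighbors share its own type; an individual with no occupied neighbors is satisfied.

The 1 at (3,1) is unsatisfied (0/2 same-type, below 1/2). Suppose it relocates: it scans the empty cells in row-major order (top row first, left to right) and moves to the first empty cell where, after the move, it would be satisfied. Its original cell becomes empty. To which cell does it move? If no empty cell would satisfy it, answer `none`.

(1,4)

Vacating (3,1). Empty cells in order:
  (1,4): 3/4 same-type → satisfied — stop here.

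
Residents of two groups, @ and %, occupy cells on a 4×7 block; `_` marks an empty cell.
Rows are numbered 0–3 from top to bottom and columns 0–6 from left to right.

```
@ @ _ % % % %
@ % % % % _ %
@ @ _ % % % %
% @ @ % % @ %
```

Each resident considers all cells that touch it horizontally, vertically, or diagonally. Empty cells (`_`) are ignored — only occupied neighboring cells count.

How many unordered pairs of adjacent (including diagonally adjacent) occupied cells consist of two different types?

17

Scan each occupied cell's neighbors to the right and below (and the two forward diagonals) so each pair is counted once.
Row 0: @(0,0)–@(0,1)= @(0,0)–@(1,0)= @(0,0)–%(1,1)≠ @(0,1)–%(1,1)≠ @(0,1)–%(1,2)≠ @(0,1)–@(1,0)= %(0,3)–%(0,4)= %(0,3)–%(1,3)= %(0,3)–%(1,4)= %(0,3)–%(1,2)= %(0,4)–%(0,5)= %(0,4)–%(1,4)= %(0,4)–%(1,3)= %(0,5)–%(0,6)= %(0,5)–%(1,6)= %(0,5)–%(1,4)= %(0,6)–%(1,6)=  → 3/17 unlike.
Row 1: @(1,0)–%(1,1)≠ @(1,0)–@(2,0)= @(1,0)–@(2,1)= %(1,1)–%(1,2)= %(1,1)–@(2,1)≠ %(1,1)–@(2,0)≠ %(1,2)–%(1,3)= %(1,2)–%(2,3)= %(1,2)–@(2,1)≠ %(1,3)–%(1,4)= %(1,3)–%(2,3)= %(1,3)–%(2,4)= %(1,4)–%(2,4)= %(1,4)–%(2,5)= %(1,4)–%(2,3)= %(1,6)–%(2,6)= %(1,6)–%(2,5)=  → 4/17 unlike.
Row 2: @(2,0)–@(2,1)= @(2,0)–%(3,0)≠ @(2,0)–@(3,1)= @(2,1)–@(3,1)= @(2,1)–@(3,2)= @(2,1)–%(3,0)≠ %(2,3)–%(2,4)= %(2,3)–%(3,3)= %(2,3)–%(3,4)= %(2,3)–@(3,2)≠ %(2,4)–%(2,5)= %(2,4)–%(3,4)= %(2,4)–@(3,5)≠ %(2,4)–%(3,3)= %(2,5)–%(2,6)= %(2,5)–@(3,5)≠ %(2,5)–%(3,6)= %(2,5)–%(3,4)= %(2,6)–%(3,6)= %(2,6)–@(3,5)≠  → 6/20 unlike.
Row 3: %(3,0)–@(3,1)≠ @(3,1)–@(3,2)= @(3,2)–%(3,3)≠ %(3,3)–%(3,4)= %(3,4)–@(3,5)≠ @(3,5)–%(3,6)≠  → 4/6 unlike.
Total adjacent occupied pairs: 60; unlike-type pairs: 17.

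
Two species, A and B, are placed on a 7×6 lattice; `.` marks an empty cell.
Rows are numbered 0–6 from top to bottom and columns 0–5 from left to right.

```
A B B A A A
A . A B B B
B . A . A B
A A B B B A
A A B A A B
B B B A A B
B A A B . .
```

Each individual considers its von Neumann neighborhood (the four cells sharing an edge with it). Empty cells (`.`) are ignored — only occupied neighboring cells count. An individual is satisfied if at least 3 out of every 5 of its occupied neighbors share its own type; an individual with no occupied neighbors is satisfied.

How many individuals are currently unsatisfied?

29

(0,0)A 1/2 not
(0,1)B 1/2 not
(0,2)B 1/3 not
(0,3)A 1/3 not
(0,4)A 2/3 satisfied
(0,5)A 1/2 not
(1,0)A 1/2 not
(1,2)A 1/3 not
(1,3)B 1/3 not
(1,4)B 2/4 not
(1,5)B 2/3 satisfied
(2,0)B 0/2 not
(2,2)A 1/2 not
(2,4)A 0/3 not
(2,5)B 1/3 not
(3,0)A 2/3 satisfied
(3,1)A 2/3 satisfied
(3,2)B 2/4 not
(3,3)B 2/3 satisfied
(3,4)B 1/4 not
(3,5)A 0/3 not
(4,0)A 2/3 satisfied
(4,1)A 2/4 not
(4,2)B 2/4 not
(4,3)A 2/4 not
(4,4)A 2/4 not
(4,5)B 1/3 not
(5,0)B 2/3 satisfied
(5,1)B 2/4 not
(5,2)B 2/4 not
(5,3)A 2/4 not
(5,4)A 2/3 satisfied
(5,5)B 1/2 not
(6,0)B 1/2 not
(6,1)A 1/3 not
(6,2)A 1/3 not
(6,3)B 0/2 not
Unsatisfied: (0,0), (0,1), (0,2), (0,3), (0,5), (1,0), (1,2), (1,3), (1,4), (2,0), (2,2), (2,4), (2,5), (3,2), (3,4), (3,5), (4,1), (4,2), (4,3), (4,4), (4,5), (5,1), (5,2), (5,3), (5,5), (6,0), (6,1), (6,2), (6,3) — 29 in total.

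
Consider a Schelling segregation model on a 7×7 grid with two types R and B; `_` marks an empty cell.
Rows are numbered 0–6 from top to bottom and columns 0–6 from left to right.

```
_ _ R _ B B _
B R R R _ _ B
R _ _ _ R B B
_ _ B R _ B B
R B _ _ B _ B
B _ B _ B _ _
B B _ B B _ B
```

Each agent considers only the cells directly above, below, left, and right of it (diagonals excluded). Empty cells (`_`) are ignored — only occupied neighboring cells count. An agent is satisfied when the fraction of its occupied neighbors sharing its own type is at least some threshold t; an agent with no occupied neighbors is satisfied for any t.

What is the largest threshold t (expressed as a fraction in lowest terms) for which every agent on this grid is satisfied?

0/1

Row 0: (0,2)R 1/1 · (0,4)B 1/1 · (0,5)B 1/1
Row 1: (1,0)B 0/2 · (1,1)R 1/2 · (1,2)R 3/3 · (1,3)R 1/1 · (1,6)B 1/1
Row 2: (2,0)R 0/1 · (2,4)R 0/1 · (2,5)B 2/3 · (2,6)B 3/3
Row 3: (3,2)B 0/1 · (3,3)R 0/1 · (3,5)B 2/2 · (3,6)B 3/3
Row 4: (4,0)R 0/2 · (4,1)B 0/1 · (4,4)B 1/1 · (4,6)B 1/1
Row 5: (5,0)B 1/2 · (5,2)B — no occupied neighbors · (5,4)B 2/2
Row 6: (6,0)B 2/2 · (6,1)B 1/1 · (6,3)B 1/1 · (6,4)B 2/2 · (6,6)B — no occupied neighbors
The smallest same-type fraction is 0/2 at (1,0), which reduces to 0/1. Any threshold above that leaves this agent unsatisfied.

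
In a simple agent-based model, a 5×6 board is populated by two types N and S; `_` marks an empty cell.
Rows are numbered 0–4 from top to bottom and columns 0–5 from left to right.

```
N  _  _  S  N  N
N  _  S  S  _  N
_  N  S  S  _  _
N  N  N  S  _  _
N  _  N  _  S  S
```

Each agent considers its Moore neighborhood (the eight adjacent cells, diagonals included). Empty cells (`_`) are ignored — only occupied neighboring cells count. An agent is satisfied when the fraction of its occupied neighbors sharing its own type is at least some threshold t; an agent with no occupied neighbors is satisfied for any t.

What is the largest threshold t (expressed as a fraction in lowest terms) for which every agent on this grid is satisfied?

(0,0)N 1/1
(0,3)S 2/3
(0,4)N 2/4
(0,5)N 2/2
(1,0)N 2/2
(1,2)S 4/5
(1,3)S 4/5
(1,5)N 2/2
(2,1)N 4/6
(2,2)S 4/7
(2,3)S 4/5
(3,0)N 3/3
(3,1)N 5/6
(3,2)N 3/6
(3,3)S 3/5
(4,0)N 2/2
(4,2)N 2/3
(4,4)S 2/2
(4,5)S 1/1
The smallest same-type fraction is 2/4 at (0,4), which reduces to 1/2. Any threshold above that leaves this agent unsatisfied.

1/2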